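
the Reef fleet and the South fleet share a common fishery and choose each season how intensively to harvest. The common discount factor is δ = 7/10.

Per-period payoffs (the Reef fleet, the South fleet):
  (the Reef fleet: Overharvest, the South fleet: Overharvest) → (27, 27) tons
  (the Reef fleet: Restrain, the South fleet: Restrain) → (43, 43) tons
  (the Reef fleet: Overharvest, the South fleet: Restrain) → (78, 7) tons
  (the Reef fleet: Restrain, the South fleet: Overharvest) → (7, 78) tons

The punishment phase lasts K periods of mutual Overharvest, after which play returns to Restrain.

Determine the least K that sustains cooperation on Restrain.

Need Σ_{k=1}^{K} δ^k ≥ (78−43)/(43−27) = 2.1875 at δ = 7/10.
At K = 7 the sum is 2.1412 < 2.1875; at K = 8 it is 2.1988 ≥ 2.1875.
So the minimum punishment length is K = 8.

8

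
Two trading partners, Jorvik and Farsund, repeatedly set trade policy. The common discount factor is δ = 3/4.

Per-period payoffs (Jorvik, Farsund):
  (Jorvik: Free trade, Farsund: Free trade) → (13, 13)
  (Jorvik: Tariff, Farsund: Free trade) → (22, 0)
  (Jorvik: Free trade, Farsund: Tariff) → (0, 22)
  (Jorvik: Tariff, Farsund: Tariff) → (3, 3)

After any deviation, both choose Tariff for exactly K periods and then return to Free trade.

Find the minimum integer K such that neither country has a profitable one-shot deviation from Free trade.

IC: δ(1−δ^K)/(1−δ) ≥ (22−13)/(13−3) = 9/10.
With δ = 3/4: need 1 − δ^K ≥ 9/10·(1−3/4)/(3/4), i.e. δ^K ≤ 0.7000.
Since (3/4)^1 = 0.7500 and (3/4)^2 = 0.5625, the smallest such K is 2.

2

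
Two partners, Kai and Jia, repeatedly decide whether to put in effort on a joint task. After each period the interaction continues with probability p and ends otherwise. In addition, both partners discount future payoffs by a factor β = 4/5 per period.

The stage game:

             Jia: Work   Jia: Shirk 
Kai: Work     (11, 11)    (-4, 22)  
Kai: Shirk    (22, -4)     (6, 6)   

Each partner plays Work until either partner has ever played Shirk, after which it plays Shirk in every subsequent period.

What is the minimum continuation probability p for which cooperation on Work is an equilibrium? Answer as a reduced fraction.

55/64

Expected continuation weight on next period's payoff is β·p = 4/5·p, which plays the role of the discount factor.
Cooperation requires 4/5·p ≥ (22−11)/(22−6) = 11/16, hence p ≥ 55/64.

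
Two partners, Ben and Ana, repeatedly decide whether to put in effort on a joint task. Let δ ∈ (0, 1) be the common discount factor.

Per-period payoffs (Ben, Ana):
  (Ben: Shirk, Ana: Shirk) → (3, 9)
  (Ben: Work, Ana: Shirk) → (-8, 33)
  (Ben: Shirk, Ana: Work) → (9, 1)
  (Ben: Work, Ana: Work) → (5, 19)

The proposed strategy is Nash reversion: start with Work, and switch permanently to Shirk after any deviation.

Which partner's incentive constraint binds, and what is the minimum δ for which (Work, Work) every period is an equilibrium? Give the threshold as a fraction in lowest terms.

Ben: cooperation gives 5 each period; deviation gives 9 once then 3 forever.
  5/(1−δ) ≥ 9 + 3δ/(1−δ) ⇒ δ ≥ 4/6 = 2/3.
Ana: cooperation gives 19 each period; deviation gives 33 once then 9 forever.
  δ ≥ 14/24 = 7/12.
Both must hold, so the binding constraint is Ben's: δ ≥ 2/3.

Ben; δ ≥ 2/3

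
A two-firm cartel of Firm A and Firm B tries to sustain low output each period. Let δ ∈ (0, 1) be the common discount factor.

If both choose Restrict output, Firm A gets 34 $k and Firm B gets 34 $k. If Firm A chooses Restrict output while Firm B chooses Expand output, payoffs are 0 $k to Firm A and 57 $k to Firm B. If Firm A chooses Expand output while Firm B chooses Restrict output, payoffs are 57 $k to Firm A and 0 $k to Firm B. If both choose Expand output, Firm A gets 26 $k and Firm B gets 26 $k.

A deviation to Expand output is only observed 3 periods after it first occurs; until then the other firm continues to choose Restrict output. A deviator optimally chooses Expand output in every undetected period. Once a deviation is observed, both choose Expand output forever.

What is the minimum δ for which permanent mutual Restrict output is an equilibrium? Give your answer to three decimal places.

0.905

The best deviation is to choose Expand output for all 3 undetected periods, earning 57 each, then 26 forever once detected.
Deviation value: 57(1−δ^3)/(1−δ) + 26δ^3/(1−δ); cooperation value: 34/(1−δ).
IC: 34 ≥ 57(1−δ^3) + 26δ^3 = 57 − 31δ^3.
So δ^3 ≥ 23/31, giving δ ≥ (23/31)^(1/3) ≈ 0.905.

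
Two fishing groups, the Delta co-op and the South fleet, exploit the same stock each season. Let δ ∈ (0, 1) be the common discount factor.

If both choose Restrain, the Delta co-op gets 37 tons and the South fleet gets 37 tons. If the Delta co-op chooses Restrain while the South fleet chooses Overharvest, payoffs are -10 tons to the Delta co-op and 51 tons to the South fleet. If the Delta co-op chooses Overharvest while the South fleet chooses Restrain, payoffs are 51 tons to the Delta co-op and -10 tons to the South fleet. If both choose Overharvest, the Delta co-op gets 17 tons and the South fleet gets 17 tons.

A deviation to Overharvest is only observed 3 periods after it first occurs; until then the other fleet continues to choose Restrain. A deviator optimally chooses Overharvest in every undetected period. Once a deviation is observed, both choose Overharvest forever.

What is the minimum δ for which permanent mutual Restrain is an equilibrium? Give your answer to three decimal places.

0.744

Deviating for the 3 undetected periods gains 51−37 = 14 per period over cooperation, then loses 37−17 = 20 per period forever once punishment starts.
Gain: 14(1 + δ + … + δ^2); loss: 20·δ^3/(1−δ).
No profitable deviation ⇔ 14(1−δ^3) ≤ 20·δ^3, i.e. δ^3 ≥ 14/(14+20) = 7/17.
Hence δ ≥ (7/17)^(1/3) ≈ 0.744.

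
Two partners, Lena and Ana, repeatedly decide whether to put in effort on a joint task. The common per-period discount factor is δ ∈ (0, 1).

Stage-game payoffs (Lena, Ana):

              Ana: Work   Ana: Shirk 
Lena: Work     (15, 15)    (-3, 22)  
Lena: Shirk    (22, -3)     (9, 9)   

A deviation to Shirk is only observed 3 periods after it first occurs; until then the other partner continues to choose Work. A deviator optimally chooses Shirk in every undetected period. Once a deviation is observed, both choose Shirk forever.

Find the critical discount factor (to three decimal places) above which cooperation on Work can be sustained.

Deviating for the 3 undetected periods gains 22−15 = 7 per period over cooperation, then loses 15−9 = 6 per period forever once punishment starts.
Gain: 7(1 + δ + … + δ^2); loss: 6·δ^3/(1−δ).
No profitable deviation ⇔ 7(1−δ^3) ≤ 6·δ^3, i.e. δ^3 ≥ 7/(7+6) = 7/13.
Hence δ ≥ (7/13)^(1/3) ≈ 0.814.

0.814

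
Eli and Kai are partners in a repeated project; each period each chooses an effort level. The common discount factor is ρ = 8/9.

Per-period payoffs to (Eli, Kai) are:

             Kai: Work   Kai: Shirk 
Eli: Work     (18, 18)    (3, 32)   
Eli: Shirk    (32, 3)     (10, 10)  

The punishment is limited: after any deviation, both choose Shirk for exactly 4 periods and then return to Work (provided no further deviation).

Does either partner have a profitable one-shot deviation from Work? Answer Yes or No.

IC: ρ+…+ρ^4 ≥ (32−18)/(18−10) = 7/4.
At ρ = 8/9: partial sum = 3.0056 ≥ 1.7500. Cooperation sustainable.

No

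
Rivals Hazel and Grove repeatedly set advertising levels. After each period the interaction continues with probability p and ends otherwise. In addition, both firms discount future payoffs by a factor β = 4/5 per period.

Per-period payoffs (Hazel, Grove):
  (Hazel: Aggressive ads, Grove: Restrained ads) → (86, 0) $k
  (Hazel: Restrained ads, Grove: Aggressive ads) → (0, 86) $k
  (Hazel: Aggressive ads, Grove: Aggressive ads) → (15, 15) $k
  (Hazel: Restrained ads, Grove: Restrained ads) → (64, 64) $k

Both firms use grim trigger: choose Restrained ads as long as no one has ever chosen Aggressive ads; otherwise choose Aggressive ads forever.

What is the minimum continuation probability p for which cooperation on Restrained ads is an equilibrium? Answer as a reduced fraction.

With continuation probability p and discount β, the effective per-period discount factor is βp.
Grim-trigger IC: βp ≥ (86−64)/(86−15) = 22/71.
So p ≥ (22/71)/(4/5) = 55/142.

55/142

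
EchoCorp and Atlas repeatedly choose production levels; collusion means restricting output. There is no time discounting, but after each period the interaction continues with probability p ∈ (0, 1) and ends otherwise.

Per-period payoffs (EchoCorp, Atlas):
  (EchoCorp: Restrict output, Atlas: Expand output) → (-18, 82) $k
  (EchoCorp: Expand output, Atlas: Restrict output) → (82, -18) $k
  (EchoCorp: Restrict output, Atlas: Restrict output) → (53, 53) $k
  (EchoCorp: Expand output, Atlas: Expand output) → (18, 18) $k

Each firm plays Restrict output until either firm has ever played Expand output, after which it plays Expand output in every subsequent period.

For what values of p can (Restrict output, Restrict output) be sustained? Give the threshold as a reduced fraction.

29/64

With no time discounting, the continuation probability p plays the role of the discount factor.
Grim-trigger IC: 53/(1−p) ≥ 82 + 18p/(1−p) ⇒ p ≥ (82−53)/(82−18) = 29/64.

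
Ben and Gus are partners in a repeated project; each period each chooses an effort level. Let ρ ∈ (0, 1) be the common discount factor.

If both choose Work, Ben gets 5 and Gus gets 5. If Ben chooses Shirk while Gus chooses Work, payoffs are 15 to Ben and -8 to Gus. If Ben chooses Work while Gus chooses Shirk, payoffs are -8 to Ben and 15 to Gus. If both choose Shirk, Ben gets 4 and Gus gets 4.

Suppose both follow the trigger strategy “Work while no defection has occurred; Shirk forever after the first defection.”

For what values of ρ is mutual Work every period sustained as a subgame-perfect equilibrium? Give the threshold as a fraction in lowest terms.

Cooperation forever yields 5 each period: 5/(1−ρ).
Deviating yields 15 once, then 4 forever: 15 + 4ρ/(1−ρ).
No profitable deviation requires 5/(1−ρ) ≥ 15 + 4ρ/(1−ρ).
Multiplying by (1−ρ): 5 ≥ 15(1−ρ) + 4ρ = 15 − 11ρ.
So 11ρ ≥ 10, i.e. ρ ≥ 10/11.

10/11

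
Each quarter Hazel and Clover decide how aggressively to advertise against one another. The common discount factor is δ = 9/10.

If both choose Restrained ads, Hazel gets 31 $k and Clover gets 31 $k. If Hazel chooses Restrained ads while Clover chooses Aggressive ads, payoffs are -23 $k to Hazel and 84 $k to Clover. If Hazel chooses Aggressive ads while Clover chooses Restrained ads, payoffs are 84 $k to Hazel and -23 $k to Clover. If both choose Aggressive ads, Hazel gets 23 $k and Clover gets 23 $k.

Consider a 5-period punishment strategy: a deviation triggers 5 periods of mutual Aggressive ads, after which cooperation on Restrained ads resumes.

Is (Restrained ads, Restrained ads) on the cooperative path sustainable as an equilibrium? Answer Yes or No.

IC: δ+…+δ^5 ≥ (84−31)/(31−23) = 53/8.
At δ = 9/10: partial sum = 3.6856 < 6.6250. Cooperation not sustainable.

No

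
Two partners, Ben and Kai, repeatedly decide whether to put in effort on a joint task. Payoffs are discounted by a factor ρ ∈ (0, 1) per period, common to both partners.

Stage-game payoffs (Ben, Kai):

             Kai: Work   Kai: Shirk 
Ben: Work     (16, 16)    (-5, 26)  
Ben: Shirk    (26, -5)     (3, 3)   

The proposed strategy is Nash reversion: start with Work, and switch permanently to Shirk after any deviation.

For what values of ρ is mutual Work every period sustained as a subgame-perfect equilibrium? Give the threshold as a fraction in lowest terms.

16/(1−ρ) ≥ 26 + 3ρ/(1−ρ)
16 ≥ 26 − 23ρ
ρ ≥ 10/23.

10/23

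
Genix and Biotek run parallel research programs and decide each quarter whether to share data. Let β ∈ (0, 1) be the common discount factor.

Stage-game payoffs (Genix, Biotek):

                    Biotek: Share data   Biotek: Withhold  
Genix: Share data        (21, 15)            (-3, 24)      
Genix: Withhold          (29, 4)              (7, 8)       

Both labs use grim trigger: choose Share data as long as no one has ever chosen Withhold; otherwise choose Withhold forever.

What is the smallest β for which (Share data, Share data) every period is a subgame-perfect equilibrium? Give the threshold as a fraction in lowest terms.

For Genix: deviation gain 29−21 = 8, per-period punishment loss 21−7 = 14. IC gives β ≥ 8/22 = 4/11.
For Biotek: gain 9, loss 7 per period, so β ≥ 9/16.
The tighter constraint is Biotek's, so cooperation needs β ≥ 9/16.

9/16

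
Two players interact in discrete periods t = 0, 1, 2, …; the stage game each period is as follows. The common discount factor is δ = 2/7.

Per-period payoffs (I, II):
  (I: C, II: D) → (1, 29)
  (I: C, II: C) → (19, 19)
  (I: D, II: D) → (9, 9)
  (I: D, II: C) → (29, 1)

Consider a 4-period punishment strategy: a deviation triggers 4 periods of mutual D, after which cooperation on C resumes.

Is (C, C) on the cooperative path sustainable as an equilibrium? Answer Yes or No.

No

A one-shot deviation gives 29 now, then 9 for 4 periods, then back to 19.
Gain from deviating: (29−19) today; loss: (19−9) in each of the next 4 periods.
No-deviation condition: (19−9)(δ+…+δ^4) ≥ 29−19, i.e. δ+…+δ^4 ≥ 1.
At δ = 2/7: δ+…+δ^4 = 0.3973 < 1.0000.
So cooperation is not sustainable.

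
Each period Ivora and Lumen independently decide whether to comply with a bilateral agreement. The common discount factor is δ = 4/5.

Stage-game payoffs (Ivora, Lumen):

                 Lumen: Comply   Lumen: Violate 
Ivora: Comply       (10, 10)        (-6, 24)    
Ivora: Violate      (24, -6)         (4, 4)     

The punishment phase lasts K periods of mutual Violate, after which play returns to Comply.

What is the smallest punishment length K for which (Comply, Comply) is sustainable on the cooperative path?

4

IC: δ(1−δ^K)/(1−δ) ≥ (24−10)/(10−4) = 7/3.
With δ = 4/5: need 1 − δ^K ≥ 7/3·(1−4/5)/(4/5), i.e. δ^K ≤ 0.4167.
Since (4/5)^3 = 0.5120 and (4/5)^4 = 0.4096, the smallest such K is 4.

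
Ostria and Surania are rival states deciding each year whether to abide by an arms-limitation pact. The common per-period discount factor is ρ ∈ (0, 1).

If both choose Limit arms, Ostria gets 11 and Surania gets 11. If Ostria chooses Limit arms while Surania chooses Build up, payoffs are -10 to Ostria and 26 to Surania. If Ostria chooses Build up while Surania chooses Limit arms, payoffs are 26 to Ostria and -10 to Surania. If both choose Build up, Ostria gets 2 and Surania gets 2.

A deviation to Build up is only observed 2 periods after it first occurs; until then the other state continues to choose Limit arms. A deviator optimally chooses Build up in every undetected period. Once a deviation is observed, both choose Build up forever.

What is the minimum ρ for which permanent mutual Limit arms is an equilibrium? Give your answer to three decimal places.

0.791

Deviating for the 2 undetected periods gains 26−11 = 15 per period over cooperation, then loses 11−2 = 9 per period forever once punishment starts.
Gain: 15(1 + ρ + … + ρ^1); loss: 9·ρ^2/(1−ρ).
No profitable deviation ⇔ 15(1−ρ^2) ≤ 9·ρ^2, i.e. ρ^2 ≥ 15/(15+9) = 5/8.
Hence ρ ≥ (5/8)^(1/2) ≈ 0.791.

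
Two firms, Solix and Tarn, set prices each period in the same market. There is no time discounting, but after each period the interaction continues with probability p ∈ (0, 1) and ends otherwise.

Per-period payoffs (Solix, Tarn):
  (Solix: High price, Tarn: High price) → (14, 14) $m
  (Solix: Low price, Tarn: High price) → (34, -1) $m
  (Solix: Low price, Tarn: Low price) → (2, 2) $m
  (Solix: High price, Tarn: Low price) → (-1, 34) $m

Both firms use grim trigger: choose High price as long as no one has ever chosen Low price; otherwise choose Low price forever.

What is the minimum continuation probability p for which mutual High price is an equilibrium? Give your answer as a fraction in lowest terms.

With no time discounting, the continuation probability p plays the role of the discount factor.
Grim-trigger IC: 14/(1−p) ≥ 34 + 2p/(1−p) ⇒ p ≥ (34−14)/(34−2) = 5/8.

5/8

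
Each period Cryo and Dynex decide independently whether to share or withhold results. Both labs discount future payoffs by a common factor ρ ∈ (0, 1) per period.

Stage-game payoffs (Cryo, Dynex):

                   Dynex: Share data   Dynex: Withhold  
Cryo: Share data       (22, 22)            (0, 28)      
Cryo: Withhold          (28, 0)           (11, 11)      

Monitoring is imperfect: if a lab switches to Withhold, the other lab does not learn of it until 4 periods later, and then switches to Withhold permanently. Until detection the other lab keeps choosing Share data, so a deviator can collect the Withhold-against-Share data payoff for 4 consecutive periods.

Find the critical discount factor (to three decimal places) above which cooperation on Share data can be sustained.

Deviating for the 4 undetected periods gains 28−22 = 6 per period over cooperation, then loses 22−11 = 11 per period forever once punishment starts.
Gain: 6(1 + ρ + … + ρ^3); loss: 11·ρ^4/(1−ρ).
No profitable deviation ⇔ 6(1−ρ^4) ≤ 11·ρ^4, i.e. ρ^4 ≥ 6/(6+11) = 6/17.
Hence ρ ≥ (6/17)^(1/4) ≈ 0.771.

0.771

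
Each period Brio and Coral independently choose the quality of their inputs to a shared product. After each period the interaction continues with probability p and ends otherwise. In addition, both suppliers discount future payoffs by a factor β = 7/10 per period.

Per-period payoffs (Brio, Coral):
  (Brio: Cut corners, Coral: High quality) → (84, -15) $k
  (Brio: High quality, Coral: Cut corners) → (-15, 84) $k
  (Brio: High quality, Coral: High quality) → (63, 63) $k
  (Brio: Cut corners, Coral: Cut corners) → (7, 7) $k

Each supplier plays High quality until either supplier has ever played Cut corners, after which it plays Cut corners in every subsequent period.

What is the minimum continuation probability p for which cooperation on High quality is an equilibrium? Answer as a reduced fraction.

30/77

Expected continuation weight on next period's payoff is β·p = 7/10·p, which plays the role of the discount factor.
Cooperation requires 7/10·p ≥ (84−63)/(84−7) = 3/11, hence p ≥ 30/77.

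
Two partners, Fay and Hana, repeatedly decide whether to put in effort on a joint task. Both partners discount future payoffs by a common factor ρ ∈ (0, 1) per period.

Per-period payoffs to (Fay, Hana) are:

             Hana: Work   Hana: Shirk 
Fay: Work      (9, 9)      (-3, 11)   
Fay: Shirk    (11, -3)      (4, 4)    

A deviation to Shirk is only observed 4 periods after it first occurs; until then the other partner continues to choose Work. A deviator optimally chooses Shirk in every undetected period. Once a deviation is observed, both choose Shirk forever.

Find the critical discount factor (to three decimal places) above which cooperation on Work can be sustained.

0.731

A deviator earns 11 for 4 periods, then 4 forever; cooperating earns 9 forever. Multiplying the IC by (1−ρ):
9 ≥ 11(1−ρ^4) + 4ρ^4, so 7·ρ^4 ≥ 2 and ρ^4 ≥ 2/7.
ρ ≥ (2/7)^(1/4) ≈ 0.731.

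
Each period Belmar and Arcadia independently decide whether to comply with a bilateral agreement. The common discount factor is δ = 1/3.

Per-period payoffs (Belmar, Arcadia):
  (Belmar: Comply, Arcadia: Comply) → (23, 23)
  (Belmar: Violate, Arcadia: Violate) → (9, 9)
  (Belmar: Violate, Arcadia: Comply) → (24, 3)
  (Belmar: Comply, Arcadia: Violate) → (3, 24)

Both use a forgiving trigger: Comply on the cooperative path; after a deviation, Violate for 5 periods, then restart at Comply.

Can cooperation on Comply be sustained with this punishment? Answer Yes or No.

A one-shot deviation gives 24 now, then 9 for 5 periods, then back to 23.
Gain from deviating: (24−23) today; loss: (23−9) in each of the next 5 periods.
No-deviation condition: (23−9)(δ+…+δ^5) ≥ 24−23, i.e. δ+…+δ^5 ≥ 1/14.
At δ = 1/3: δ+…+δ^5 = 0.4979 ≥ 0.0714.
So cooperation is sustainable.

Yes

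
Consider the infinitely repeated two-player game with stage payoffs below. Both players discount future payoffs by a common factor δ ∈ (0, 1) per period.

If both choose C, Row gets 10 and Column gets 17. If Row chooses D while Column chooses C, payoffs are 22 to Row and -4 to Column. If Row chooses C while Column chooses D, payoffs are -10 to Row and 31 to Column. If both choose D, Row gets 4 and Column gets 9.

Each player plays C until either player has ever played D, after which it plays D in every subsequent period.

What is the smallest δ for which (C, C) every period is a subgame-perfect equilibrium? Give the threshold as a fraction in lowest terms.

2/3

For Row: deviation gain 22−10 = 12, per-period punishment loss 10−4 = 6. IC gives δ ≥ 12/18 = 2/3.
For Column: gain 14, loss 8 per period, so δ ≥ 14/22 = 7/11.
The tighter constraint is Row's, so cooperation needs δ ≥ 2/3.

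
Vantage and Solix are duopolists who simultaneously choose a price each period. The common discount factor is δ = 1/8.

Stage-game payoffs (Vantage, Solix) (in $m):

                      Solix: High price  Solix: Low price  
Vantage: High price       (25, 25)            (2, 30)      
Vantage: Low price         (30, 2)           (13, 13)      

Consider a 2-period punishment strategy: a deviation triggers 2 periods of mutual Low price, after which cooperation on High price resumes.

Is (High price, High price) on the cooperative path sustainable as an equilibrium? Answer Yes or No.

IC: δ+…+δ^2 ≥ (30−25)/(25−13) = 5/12.
At δ = 1/8: partial sum = 0.1406 < 0.4167. Cooperation not sustainable.

No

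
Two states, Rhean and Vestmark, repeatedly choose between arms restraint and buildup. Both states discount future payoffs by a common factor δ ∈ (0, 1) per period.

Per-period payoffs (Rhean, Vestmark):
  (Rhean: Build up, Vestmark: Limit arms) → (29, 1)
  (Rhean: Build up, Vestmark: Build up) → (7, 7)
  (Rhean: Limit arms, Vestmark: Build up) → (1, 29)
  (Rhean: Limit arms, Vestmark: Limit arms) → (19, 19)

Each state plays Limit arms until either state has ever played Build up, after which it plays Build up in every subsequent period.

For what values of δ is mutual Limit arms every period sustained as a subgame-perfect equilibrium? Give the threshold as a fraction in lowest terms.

5/11

19/(1−δ) ≥ 29 + 7δ/(1−δ)
19 ≥ 29 − 22δ
δ ≥ 10/22 = 5/11.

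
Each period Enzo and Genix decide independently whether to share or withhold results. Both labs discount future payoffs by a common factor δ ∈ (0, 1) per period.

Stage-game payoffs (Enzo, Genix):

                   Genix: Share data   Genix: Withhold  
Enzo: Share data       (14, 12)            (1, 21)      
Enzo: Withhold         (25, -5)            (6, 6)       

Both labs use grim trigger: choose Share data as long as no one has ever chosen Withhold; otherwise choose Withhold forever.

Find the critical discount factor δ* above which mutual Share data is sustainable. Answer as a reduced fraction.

Enzo's threshold: (25−14)/(25−6) = 11/19.
Genix's threshold: (21−12)/(21−6) = 3/5.
11/19 < 3/5, so Genix binds and δ* = 3/5.

3/5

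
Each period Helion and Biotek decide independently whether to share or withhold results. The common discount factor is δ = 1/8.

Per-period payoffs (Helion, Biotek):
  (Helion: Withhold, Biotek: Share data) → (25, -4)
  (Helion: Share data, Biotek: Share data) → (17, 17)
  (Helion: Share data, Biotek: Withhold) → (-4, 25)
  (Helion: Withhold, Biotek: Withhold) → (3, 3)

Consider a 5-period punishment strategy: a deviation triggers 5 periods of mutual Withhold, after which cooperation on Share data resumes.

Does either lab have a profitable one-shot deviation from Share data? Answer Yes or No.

A one-shot deviation gives 25 now, then 3 for 5 periods, then back to 17.
Gain from deviating: (25−17) today; loss: (17−3) in each of the next 5 periods.
No-deviation condition: (17−3)(δ+…+δ^5) ≥ 25−17, i.e. δ+…+δ^5 ≥ 4/7.
At δ = 1/8: δ+…+δ^5 = 0.1429 < 0.5714.
So cooperation is not sustainable.

Yes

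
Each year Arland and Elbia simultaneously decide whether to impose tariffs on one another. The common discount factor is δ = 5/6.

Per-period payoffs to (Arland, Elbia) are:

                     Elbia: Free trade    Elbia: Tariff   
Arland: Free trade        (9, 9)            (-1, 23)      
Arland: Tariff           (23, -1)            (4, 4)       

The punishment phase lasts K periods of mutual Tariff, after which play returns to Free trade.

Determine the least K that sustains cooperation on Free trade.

No profitable deviation requires (9−4)(δ+…+δ^K) ≥ 23−9, i.e. δ+…+δ^K ≥ 14/5 ≈ 2.8000.
With δ = 5/6, the partial sums are K=1: 0.8333, K=2: 1.5278, K=3: 2.1065, K=4: 2.5887, K=5: 2.9906.
K = 5 is the first length at which the sum reaches 2.8000.

5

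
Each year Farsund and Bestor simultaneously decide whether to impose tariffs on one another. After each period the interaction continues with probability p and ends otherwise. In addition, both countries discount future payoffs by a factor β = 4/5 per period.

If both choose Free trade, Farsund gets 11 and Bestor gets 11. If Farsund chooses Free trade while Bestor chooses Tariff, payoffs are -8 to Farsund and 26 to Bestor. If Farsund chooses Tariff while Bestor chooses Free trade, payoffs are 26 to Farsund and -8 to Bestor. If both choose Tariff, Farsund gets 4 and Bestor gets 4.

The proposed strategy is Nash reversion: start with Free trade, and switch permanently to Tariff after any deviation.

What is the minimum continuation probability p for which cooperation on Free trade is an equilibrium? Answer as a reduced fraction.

With continuation probability p and discount β, the effective per-period discount factor is βp.
Grim-trigger IC: βp ≥ (26−11)/(26−4) = 15/22.
So p ≥ (15/22)/(4/5) = 75/88.

75/88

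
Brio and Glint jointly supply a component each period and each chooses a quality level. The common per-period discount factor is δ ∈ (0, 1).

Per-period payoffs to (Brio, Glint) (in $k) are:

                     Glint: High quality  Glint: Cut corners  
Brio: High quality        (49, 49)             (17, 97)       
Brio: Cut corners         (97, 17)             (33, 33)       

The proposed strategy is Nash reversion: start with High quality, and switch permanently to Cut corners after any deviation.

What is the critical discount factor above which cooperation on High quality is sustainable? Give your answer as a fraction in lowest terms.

3/4

Under grim trigger the critical discount factor is (T−C)/(T−P) with T = 97, C = 49, P = 33.
δ* = (97−49)/(97−33) = 48/64 = 3/4.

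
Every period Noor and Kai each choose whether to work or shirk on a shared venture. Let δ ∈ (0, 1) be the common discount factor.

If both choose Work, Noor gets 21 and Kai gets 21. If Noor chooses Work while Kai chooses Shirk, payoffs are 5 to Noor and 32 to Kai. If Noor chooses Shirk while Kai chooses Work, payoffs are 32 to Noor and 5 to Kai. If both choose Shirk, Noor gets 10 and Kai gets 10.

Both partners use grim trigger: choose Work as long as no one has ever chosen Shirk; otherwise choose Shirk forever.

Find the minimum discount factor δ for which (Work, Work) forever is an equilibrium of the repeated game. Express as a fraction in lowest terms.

21/(1−δ) ≥ 32 + 10δ/(1−δ)
21 ≥ 32 − 22δ
δ ≥ 11/22 = 1/2.

1/2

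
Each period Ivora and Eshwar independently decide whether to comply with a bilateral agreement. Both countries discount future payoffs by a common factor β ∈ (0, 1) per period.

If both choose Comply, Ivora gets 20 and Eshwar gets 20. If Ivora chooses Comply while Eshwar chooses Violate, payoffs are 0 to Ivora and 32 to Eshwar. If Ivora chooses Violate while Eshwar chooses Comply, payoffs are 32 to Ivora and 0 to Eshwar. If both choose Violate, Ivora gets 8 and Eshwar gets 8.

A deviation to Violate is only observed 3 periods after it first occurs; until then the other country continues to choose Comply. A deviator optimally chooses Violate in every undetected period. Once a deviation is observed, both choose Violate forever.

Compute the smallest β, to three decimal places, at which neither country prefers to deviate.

0.794

A deviator earns 32 for 3 periods, then 8 forever; cooperating earns 20 forever. Multiplying the IC by (1−β):
20 ≥ 32(1−β^3) + 8β^3, so 24·β^3 ≥ 12 and β^3 ≥ 1/2.
β ≥ (1/2)^(1/3) ≈ 0.794.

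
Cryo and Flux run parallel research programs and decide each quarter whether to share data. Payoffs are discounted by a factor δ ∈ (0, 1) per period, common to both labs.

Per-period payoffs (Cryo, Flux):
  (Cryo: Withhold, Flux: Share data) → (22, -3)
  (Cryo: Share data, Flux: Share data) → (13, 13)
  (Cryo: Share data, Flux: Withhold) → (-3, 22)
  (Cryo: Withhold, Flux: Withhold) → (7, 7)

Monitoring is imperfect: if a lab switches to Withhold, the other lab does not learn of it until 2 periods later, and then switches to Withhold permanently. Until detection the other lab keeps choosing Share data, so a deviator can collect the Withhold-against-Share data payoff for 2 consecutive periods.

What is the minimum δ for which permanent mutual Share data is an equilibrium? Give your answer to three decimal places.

A deviator earns 22 for 2 periods, then 7 forever; cooperating earns 13 forever. Multiplying the IC by (1−δ):
13 ≥ 22(1−δ^2) + 7δ^2, so 15·δ^2 ≥ 9 and δ^2 ≥ 3/5.
δ ≥ (3/5)^(1/2) ≈ 0.775.

0.775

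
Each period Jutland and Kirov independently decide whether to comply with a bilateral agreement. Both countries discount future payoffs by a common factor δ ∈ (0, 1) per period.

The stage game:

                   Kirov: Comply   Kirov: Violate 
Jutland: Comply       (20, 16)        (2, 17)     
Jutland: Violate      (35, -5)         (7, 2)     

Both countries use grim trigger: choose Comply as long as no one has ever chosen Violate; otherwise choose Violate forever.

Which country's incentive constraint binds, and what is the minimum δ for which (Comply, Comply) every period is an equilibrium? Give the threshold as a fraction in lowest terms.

For Jutland: deviation gain 35−20 = 15, per-period punishment loss 20−7 = 13. IC gives δ ≥ 15/28.
For Kirov: gain 1, loss 14 per period, so δ ≥ 1/15.
The tighter constraint is Jutland's, so cooperation needs δ ≥ 15/28.

Jutland; δ ≥ 15/28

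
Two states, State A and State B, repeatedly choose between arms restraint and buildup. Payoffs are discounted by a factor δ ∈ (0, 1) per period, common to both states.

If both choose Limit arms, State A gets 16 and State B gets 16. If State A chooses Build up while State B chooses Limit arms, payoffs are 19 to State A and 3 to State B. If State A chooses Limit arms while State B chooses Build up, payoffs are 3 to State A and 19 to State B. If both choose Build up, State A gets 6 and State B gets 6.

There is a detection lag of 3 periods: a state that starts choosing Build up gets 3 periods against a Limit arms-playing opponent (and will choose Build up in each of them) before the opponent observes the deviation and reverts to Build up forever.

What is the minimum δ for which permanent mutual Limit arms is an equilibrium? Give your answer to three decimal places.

A deviator earns 19 for 3 periods, then 6 forever; cooperating earns 16 forever. Multiplying the IC by (1−δ):
16 ≥ 19(1−δ^3) + 6δ^3, so 13·δ^3 ≥ 3 and δ^3 ≥ 3/13.
δ ≥ (3/13)^(1/3) ≈ 0.613.

0.613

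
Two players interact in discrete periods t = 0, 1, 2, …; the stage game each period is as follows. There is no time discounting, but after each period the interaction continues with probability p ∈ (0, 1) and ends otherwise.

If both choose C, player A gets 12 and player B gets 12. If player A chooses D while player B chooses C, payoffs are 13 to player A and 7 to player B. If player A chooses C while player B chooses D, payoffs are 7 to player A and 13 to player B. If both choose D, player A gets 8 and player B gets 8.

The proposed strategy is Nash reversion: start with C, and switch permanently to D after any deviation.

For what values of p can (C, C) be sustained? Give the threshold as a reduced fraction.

1/5

With no time discounting, the continuation probability p plays the role of the discount factor.
Grim-trigger IC: 12/(1−p) ≥ 13 + 8p/(1−p) ⇒ p ≥ (13−12)/(13−8) = 1/5.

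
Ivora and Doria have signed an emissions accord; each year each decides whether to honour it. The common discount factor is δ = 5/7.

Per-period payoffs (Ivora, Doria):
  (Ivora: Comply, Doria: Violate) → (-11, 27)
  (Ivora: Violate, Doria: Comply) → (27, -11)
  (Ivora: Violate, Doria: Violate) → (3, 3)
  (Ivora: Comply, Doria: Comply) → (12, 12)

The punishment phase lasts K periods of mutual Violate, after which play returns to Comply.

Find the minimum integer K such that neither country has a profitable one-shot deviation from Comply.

4

IC: δ(1−δ^K)/(1−δ) ≥ (27−12)/(12−3) = 5/3.
With δ = 5/7: need 1 − δ^K ≥ 5/3·(1−5/7)/(5/7), i.e. δ^K ≤ 0.3333.
Since (5/7)^3 = 0.3644 and (5/7)^4 = 0.2603, the smallest such K is 4.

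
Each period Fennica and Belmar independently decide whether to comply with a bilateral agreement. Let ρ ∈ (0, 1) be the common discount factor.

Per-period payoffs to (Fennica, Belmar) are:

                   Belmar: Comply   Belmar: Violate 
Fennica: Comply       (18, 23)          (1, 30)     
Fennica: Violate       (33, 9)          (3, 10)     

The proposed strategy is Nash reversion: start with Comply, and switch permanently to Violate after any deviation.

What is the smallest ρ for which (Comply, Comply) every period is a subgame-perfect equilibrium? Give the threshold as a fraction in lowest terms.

1/2

Fennica's threshold: (33−18)/(33−3) = 1/2.
Belmar's threshold: (30−23)/(30−10) = 7/20.
1/2 > 7/20, so Fennica binds and ρ* = 1/2.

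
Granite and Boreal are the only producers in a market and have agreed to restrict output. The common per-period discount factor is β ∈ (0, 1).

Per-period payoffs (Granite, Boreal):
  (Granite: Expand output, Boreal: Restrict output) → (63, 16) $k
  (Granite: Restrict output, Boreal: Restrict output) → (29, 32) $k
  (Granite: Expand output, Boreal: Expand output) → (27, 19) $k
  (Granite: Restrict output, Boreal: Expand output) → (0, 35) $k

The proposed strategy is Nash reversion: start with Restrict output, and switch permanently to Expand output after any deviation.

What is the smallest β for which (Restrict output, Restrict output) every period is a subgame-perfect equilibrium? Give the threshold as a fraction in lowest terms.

17/18

For Granite: deviation gain 63−29 = 34, per-period punishment loss 29−27 = 2. IC gives β ≥ 34/36 = 17/18.
For Boreal: gain 3, loss 13 per period, so β ≥ 3/16.
The tighter constraint is Granite's, so cooperation needs β ≥ 17/18.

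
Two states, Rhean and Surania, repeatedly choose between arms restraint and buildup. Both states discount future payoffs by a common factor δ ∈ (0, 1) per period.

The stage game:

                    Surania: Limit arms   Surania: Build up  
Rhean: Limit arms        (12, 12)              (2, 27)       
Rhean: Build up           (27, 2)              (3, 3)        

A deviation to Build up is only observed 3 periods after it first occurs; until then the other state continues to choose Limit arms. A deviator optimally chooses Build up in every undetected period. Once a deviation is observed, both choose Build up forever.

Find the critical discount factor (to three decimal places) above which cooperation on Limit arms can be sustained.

Deviating for the 3 undetected periods gains 27−12 = 15 per period over cooperation, then loses 12−3 = 9 per period forever once punishment starts.
Gain: 15(1 + δ + … + δ^2); loss: 9·δ^3/(1−δ).
No profitable deviation ⇔ 15(1−δ^3) ≤ 9·δ^3, i.e. δ^3 ≥ 15/(15+9) = 5/8.
Hence δ ≥ (5/8)^(1/3) ≈ 0.855.

0.855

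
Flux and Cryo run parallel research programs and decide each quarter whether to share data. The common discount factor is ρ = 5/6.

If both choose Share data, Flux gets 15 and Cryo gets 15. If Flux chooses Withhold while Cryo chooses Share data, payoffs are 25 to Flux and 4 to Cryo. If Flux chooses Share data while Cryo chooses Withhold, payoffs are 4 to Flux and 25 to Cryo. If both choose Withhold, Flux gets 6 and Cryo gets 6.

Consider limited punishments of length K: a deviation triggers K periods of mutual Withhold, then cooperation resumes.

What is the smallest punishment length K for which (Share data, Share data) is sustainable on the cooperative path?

2

IC: ρ(1−ρ^K)/(1−ρ) ≥ (25−15)/(15−6) = 10/9.
With ρ = 5/6: need 1 − ρ^K ≥ 10/9·(1−5/6)/(5/6), i.e. ρ^K ≤ 0.7778.
Since (5/6)^1 = 0.8333 and (5/6)^2 = 0.6944, the smallest such K is 2.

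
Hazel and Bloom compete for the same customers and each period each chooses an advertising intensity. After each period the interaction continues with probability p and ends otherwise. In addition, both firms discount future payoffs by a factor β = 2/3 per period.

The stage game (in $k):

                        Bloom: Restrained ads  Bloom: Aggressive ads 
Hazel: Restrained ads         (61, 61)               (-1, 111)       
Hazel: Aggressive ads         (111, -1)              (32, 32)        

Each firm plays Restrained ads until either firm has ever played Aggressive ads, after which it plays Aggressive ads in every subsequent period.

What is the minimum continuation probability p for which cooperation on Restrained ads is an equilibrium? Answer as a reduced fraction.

Expected continuation weight on next period's payoff is β·p = 2/3·p, which plays the role of the discount factor.
Cooperation requires 2/3·p ≥ (111−61)/(111−32) = 50/79, hence p ≥ 75/79.

75/79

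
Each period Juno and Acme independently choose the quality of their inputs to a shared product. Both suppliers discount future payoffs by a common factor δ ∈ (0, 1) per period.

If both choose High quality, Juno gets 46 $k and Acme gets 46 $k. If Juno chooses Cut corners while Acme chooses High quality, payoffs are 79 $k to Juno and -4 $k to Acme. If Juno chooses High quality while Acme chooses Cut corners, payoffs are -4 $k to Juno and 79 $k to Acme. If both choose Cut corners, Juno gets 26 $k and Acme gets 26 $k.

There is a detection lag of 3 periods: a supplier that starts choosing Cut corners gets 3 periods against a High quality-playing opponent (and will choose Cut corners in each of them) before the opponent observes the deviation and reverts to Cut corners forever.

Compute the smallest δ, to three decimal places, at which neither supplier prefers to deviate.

A deviator earns 79 for 3 periods, then 26 forever; cooperating earns 46 forever. Multiplying the IC by (1−δ):
46 ≥ 79(1−δ^3) + 26δ^3, so 53·δ^3 ≥ 33 and δ^3 ≥ 33/53.
δ ≥ (33/53)^(1/3) ≈ 0.854.

0.854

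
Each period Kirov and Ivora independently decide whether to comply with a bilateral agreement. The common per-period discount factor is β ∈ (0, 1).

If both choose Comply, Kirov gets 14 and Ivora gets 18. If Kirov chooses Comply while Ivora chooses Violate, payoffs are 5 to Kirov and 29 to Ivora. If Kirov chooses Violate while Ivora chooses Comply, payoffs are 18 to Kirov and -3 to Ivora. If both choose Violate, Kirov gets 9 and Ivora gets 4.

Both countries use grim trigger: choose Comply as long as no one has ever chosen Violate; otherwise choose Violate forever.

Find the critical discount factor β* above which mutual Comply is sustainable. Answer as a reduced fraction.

Kirov's threshold: (18−14)/(18−9) = 4/9.
Ivora's threshold: (29−18)/(29−4) = 11/25.
4/9 > 11/25, so Kirov binds and β* = 4/9.

4/9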